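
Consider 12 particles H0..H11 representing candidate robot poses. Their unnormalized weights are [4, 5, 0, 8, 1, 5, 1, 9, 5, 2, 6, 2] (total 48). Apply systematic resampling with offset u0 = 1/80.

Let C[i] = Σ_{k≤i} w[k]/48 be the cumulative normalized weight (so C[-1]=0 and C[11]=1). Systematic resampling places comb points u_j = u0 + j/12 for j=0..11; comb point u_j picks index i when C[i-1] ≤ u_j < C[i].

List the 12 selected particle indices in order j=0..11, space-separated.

C = [1/12, 3/16, 3/16, 17/48, 3/8, 23/48, 1/2, 11/16, 19/24, 5/6, 23/24, 1]
j=0: u_0=1/80 ∈ [0, 1/12) → index 0
j=1: u_1=23/240 ∈ [1/12, 3/16) → index 1
j=2: u_2=43/240 ∈ [1/12, 3/16) → index 1
j=3: u_3=21/80 ∈ [3/16, 17/48) → index 3
j=4: u_4=83/240 ∈ [3/16, 17/48) → index 3
j=5: u_5=103/240 ∈ [3/8, 23/48) → index 5
j=6: u_6=41/80 ∈ [1/2, 11/16) → index 7
j=7: u_7=143/240 ∈ [1/2, 11/16) → index 7
j=8: u_8=163/240 ∈ [1/2, 11/16) → index 7
j=9: u_9=61/80 ∈ [11/16, 19/24) → index 8
j=10: u_10=203/240 ∈ [5/6, 23/24) → index 10
j=11: u_11=223/240 ∈ [5/6, 23/24) → index 10

0 1 1 3 3 5 7 7 7 8 10 10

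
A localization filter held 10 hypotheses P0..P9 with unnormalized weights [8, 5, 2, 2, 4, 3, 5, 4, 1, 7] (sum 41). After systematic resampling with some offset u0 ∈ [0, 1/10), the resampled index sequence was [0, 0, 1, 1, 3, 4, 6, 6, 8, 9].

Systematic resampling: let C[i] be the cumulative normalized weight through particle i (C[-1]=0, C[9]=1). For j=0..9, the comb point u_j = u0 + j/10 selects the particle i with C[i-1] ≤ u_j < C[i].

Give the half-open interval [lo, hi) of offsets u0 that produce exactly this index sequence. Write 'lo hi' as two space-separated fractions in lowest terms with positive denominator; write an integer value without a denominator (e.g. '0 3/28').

C = [8/41, 13/41, 15/41, 17/41, 21/41, 24/41, 29/41, 33/41, 34/41, 1]
j=0 picked index 0: u0 ∈ [0, 8/41)
j=1 picked index 0: u0 ∈ [-1/10, 39/410)
j=2 picked index 1: u0 ∈ [-1/205, 24/205)
j=3 picked index 1: u0 ∈ [-43/410, 7/410)
j=4 picked index 3: u0 ∈ [-7/205, 3/205)
j=5 picked index 4: u0 ∈ [-7/82, 1/82)
j=6 picked index 6: u0 ∈ [-3/205, 22/205)
j=7 picked index 6: u0 ∈ [-47/410, 3/410)
j=8 picked index 8: u0 ∈ [1/205, 6/205)
j=9 picked index 9: u0 ∈ [-29/410, 1/10)
intersection: [1/205, 3/410)

1/205 3/410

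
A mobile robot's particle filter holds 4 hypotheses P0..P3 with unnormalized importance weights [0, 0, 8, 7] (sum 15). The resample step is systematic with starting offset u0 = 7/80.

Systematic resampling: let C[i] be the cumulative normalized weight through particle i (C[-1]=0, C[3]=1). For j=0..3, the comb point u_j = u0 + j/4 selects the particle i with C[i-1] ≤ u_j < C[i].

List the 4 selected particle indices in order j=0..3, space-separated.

C = [0, 0, 8/15, 1]
j=0: u_0=7/80 ∈ [0, 8/15) → index 2
j=1: u_1=27/80 ∈ [0, 8/15) → index 2
j=2: u_2=47/80 ∈ [8/15, 1) → index 3
j=3: u_3=67/80 ∈ [8/15, 1) → index 3

2 2 3 3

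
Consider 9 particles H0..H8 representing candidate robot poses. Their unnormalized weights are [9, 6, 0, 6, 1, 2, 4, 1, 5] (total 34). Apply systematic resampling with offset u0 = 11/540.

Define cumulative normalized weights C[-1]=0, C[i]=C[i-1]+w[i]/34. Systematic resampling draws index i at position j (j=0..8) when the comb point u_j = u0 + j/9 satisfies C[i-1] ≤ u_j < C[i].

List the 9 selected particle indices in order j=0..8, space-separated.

C = [9/34, 15/34, 15/34, 21/34, 11/17, 12/17, 14/17, 29/34, 1]
j=0: u_0=11/540 ∈ [0, 9/34) → index 0
j=1: u_1=71/540 ∈ [0, 9/34) → index 0
j=2: u_2=131/540 ∈ [0, 9/34) → index 0
j=3: u_3=191/540 ∈ [9/34, 15/34) → index 1
j=4: u_4=251/540 ∈ [15/34, 21/34) → index 3
j=5: u_5=311/540 ∈ [15/34, 21/34) → index 3
j=6: u_6=371/540 ∈ [11/17, 12/17) → index 5
j=7: u_7=431/540 ∈ [12/17, 14/17) → index 6
j=8: u_8=491/540 ∈ [29/34, 1) → index 8

0 0 0 1 3 3 5 6 8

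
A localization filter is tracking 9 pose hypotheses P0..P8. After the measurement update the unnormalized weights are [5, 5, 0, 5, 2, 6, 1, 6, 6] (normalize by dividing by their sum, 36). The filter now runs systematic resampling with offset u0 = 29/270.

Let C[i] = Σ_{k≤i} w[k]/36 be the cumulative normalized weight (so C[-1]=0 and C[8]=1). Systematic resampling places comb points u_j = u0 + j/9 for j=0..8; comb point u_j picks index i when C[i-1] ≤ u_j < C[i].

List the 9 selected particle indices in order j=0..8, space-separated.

0 1 3 4 5 6 7 8 8

C = [5/36, 5/18, 5/18, 5/12, 17/36, 23/36, 2/3, 5/6, 1]
j=0: u_0=29/270 ∈ [0, 5/36) → index 0
j=1: u_1=59/270 ∈ [5/36, 5/18) → index 1
j=2: u_2=89/270 ∈ [5/18, 5/12) → index 3
j=3: u_3=119/270 ∈ [5/12, 17/36) → index 4
j=4: u_4=149/270 ∈ [17/36, 23/36) → index 5
j=5: u_5=179/270 ∈ [23/36, 2/3) → index 6
j=6: u_6=209/270 ∈ [2/3, 5/6) → index 7
j=7: u_7=239/270 ∈ [5/6, 1) → index 8
j=8: u_8=269/270 ∈ [5/6, 1) → index 8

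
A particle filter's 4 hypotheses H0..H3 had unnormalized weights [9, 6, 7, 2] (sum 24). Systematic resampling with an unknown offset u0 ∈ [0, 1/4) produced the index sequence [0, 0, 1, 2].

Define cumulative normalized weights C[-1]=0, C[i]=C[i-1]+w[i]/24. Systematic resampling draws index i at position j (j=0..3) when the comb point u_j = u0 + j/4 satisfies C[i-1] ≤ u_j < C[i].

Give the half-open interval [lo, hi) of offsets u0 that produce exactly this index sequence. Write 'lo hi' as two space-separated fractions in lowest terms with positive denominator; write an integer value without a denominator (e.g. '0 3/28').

C = [3/8, 5/8, 11/12, 1]
j=0 picked index 0: u0 ∈ [0, 3/8)
j=1 picked index 0: u0 ∈ [-1/4, 1/8)
j=2 picked index 1: u0 ∈ [-1/8, 1/8)
j=3 picked index 2: u0 ∈ [-1/8, 1/6)
intersection: [0, 1/8)

0 1/8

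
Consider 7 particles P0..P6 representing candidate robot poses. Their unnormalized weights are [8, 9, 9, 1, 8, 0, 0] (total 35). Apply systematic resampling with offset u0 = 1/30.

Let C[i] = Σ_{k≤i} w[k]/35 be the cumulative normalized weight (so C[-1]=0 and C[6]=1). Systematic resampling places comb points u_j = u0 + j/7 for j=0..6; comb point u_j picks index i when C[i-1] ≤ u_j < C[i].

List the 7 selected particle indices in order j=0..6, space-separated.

0 0 1 1 2 3 4

C = [8/35, 17/35, 26/35, 27/35, 1, 1, 1]
j=0: u_0=1/30 ∈ [0, 8/35) → index 0
j=1: u_1=37/210 ∈ [0, 8/35) → index 0
j=2: u_2=67/210 ∈ [8/35, 17/35) → index 1
j=3: u_3=97/210 ∈ [8/35, 17/35) → index 1
j=4: u_4=127/210 ∈ [17/35, 26/35) → index 2
j=5: u_5=157/210 ∈ [26/35, 27/35) → index 3
j=6: u_6=187/210 ∈ [27/35, 1) → index 4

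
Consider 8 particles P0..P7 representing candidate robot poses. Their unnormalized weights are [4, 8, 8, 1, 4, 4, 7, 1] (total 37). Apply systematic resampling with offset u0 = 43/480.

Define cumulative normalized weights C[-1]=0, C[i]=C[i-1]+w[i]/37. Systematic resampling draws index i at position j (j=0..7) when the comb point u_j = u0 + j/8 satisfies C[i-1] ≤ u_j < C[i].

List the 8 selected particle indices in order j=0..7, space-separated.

C = [4/37, 12/37, 20/37, 21/37, 25/37, 29/37, 36/37, 1]
j=0: u_0=43/480 ∈ [0, 4/37) → index 0
j=1: u_1=103/480 ∈ [4/37, 12/37) → index 1
j=2: u_2=163/480 ∈ [12/37, 20/37) → index 2
j=3: u_3=223/480 ∈ [12/37, 20/37) → index 2
j=4: u_4=283/480 ∈ [21/37, 25/37) → index 4
j=5: u_5=343/480 ∈ [25/37, 29/37) → index 5
j=6: u_6=403/480 ∈ [29/37, 36/37) → index 6
j=7: u_7=463/480 ∈ [29/37, 36/37) → index 6

0 1 2 2 4 5 6 6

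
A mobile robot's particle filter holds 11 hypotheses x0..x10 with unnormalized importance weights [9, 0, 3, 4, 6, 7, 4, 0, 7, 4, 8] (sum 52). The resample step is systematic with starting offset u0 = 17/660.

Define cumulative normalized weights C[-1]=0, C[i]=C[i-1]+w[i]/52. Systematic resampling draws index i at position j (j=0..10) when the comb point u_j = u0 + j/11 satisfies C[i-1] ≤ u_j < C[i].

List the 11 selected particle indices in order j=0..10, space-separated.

0 0 2 3 4 5 6 8 8 9 10

C = [9/52, 9/52, 3/13, 4/13, 11/26, 29/52, 33/52, 33/52, 10/13, 11/13, 1]
j=0: u_0=17/660 ∈ [0, 9/52) → index 0
j=1: u_1=7/60 ∈ [0, 9/52) → index 0
j=2: u_2=137/660 ∈ [9/52, 3/13) → index 2
j=3: u_3=197/660 ∈ [3/13, 4/13) → index 3
j=4: u_4=257/660 ∈ [4/13, 11/26) → index 4
j=5: u_5=317/660 ∈ [11/26, 29/52) → index 5
j=6: u_6=377/660 ∈ [29/52, 33/52) → index 6
j=7: u_7=437/660 ∈ [33/52, 10/13) → index 8
j=8: u_8=497/660 ∈ [33/52, 10/13) → index 8
j=9: u_9=557/660 ∈ [10/13, 11/13) → index 9
j=10: u_10=617/660 ∈ [11/13, 1) → index 10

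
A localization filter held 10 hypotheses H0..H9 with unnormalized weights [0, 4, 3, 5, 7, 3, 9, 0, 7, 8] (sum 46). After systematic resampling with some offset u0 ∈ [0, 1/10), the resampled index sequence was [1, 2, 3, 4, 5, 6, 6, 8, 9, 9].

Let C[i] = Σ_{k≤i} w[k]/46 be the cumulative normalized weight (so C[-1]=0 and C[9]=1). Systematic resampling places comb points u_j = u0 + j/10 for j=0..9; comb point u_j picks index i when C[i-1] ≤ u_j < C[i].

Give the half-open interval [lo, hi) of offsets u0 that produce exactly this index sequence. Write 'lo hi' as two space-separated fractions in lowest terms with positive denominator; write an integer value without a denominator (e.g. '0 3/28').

3/115 6/115

C = [0, 2/23, 7/46, 6/23, 19/46, 11/23, 31/46, 31/46, 19/23, 1]
j=0 picked index 1: u0 ∈ [0, 2/23)
j=1 picked index 2: u0 ∈ [-3/230, 6/115)
j=2 picked index 3: u0 ∈ [-11/230, 7/115)
j=3 picked index 4: u0 ∈ [-9/230, 13/115)
j=4 picked index 5: u0 ∈ [3/230, 9/115)
j=5 picked index 6: u0 ∈ [-1/46, 4/23)
j=6 picked index 6: u0 ∈ [-14/115, 17/230)
j=7 picked index 8: u0 ∈ [-3/115, 29/230)
j=8 picked index 9: u0 ∈ [3/115, 1/5)
j=9 picked index 9: u0 ∈ [-17/230, 1/10)
intersection: [3/115, 6/115)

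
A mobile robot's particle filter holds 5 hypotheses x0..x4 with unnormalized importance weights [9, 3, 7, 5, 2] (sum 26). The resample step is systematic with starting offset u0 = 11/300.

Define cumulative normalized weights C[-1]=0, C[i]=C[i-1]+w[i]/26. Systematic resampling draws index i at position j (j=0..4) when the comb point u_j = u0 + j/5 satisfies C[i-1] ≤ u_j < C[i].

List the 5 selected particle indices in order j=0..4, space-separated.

C = [9/26, 6/13, 19/26, 12/13, 1]
j=0: u_0=11/300 ∈ [0, 9/26) → index 0
j=1: u_1=71/300 ∈ [0, 9/26) → index 0
j=2: u_2=131/300 ∈ [9/26, 6/13) → index 1
j=3: u_3=191/300 ∈ [6/13, 19/26) → index 2
j=4: u_4=251/300 ∈ [19/26, 12/13) → index 3

0 0 1 2 3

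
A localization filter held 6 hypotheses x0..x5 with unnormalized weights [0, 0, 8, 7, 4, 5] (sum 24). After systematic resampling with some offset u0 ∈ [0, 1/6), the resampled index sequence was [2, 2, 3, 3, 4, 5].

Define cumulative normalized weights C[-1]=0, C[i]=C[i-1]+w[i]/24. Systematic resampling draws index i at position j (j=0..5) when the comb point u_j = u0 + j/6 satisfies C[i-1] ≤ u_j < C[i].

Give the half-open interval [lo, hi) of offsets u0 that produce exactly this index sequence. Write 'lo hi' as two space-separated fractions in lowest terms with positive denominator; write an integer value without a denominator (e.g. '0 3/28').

C = [0, 0, 1/3, 5/8, 19/24, 1]
j=0 picked index 2: u0 ∈ [0, 1/3)
j=1 picked index 2: u0 ∈ [-1/6, 1/6)
j=2 picked index 3: u0 ∈ [0, 7/24)
j=3 picked index 3: u0 ∈ [-1/6, 1/8)
j=4 picked index 4: u0 ∈ [-1/24, 1/8)
j=5 picked index 5: u0 ∈ [-1/24, 1/6)
intersection: [0, 1/8)

0 1/8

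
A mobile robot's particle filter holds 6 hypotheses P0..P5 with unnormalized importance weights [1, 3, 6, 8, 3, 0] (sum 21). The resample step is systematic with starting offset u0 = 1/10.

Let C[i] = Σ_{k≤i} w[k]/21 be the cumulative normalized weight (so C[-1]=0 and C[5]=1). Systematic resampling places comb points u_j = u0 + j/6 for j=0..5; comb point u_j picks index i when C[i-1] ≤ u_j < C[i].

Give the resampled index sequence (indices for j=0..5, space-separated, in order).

C = [1/21, 4/21, 10/21, 6/7, 1, 1]
j=0: u_0=1/10 ∈ [1/21, 4/21) → index 1
j=1: u_1=4/15 ∈ [4/21, 10/21) → index 2
j=2: u_2=13/30 ∈ [4/21, 10/21) → index 2
j=3: u_3=3/5 ∈ [10/21, 6/7) → index 3
j=4: u_4=23/30 ∈ [10/21, 6/7) → index 3
j=5: u_5=14/15 ∈ [6/7, 1) → index 4

1 2 2 3 3 4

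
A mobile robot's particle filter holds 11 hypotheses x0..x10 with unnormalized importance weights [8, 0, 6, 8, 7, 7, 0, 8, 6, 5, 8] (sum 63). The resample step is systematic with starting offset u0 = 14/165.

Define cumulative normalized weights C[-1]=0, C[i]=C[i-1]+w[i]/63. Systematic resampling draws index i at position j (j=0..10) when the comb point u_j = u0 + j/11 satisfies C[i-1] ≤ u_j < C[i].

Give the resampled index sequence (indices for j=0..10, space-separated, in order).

C = [8/63, 8/63, 2/9, 22/63, 29/63, 4/7, 4/7, 44/63, 50/63, 55/63, 1]
j=0: u_0=14/165 ∈ [0, 8/63) → index 0
j=1: u_1=29/165 ∈ [8/63, 2/9) → index 2
j=2: u_2=4/15 ∈ [2/9, 22/63) → index 3
j=3: u_3=59/165 ∈ [22/63, 29/63) → index 4
j=4: u_4=74/165 ∈ [22/63, 29/63) → index 4
j=5: u_5=89/165 ∈ [29/63, 4/7) → index 5
j=6: u_6=104/165 ∈ [4/7, 44/63) → index 7
j=7: u_7=119/165 ∈ [44/63, 50/63) → index 8
j=8: u_8=134/165 ∈ [50/63, 55/63) → index 9
j=9: u_9=149/165 ∈ [55/63, 1) → index 10
j=10: u_10=164/165 ∈ [55/63, 1) → index 10

0 2 3 4 4 5 7 8 9 10 10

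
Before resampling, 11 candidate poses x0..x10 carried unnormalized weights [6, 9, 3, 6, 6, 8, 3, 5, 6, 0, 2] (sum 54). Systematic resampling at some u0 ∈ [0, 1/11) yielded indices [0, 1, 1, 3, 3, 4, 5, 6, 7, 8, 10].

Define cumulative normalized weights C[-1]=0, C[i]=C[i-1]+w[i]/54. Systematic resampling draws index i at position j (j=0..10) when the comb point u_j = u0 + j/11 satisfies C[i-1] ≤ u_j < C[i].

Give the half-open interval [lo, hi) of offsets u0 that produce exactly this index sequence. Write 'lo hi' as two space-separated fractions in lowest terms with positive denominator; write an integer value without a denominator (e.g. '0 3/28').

20/297 8/99

C = [1/9, 5/18, 1/3, 4/9, 5/9, 19/27, 41/54, 23/27, 26/27, 26/27, 1]
j=0 picked index 0: u0 ∈ [0, 1/9)
j=1 picked index 1: u0 ∈ [2/99, 37/198)
j=2 picked index 1: u0 ∈ [-7/99, 19/198)
j=3 picked index 3: u0 ∈ [2/33, 17/99)
j=4 picked index 3: u0 ∈ [-1/33, 8/99)
j=5 picked index 4: u0 ∈ [-1/99, 10/99)
j=6 picked index 5: u0 ∈ [1/99, 47/297)
j=7 picked index 6: u0 ∈ [20/297, 73/594)
j=8 picked index 7: u0 ∈ [19/594, 37/297)
j=9 picked index 8: u0 ∈ [10/297, 43/297)
j=10 picked index 10: u0 ∈ [16/297, 1/11)
intersection: [20/297, 8/99)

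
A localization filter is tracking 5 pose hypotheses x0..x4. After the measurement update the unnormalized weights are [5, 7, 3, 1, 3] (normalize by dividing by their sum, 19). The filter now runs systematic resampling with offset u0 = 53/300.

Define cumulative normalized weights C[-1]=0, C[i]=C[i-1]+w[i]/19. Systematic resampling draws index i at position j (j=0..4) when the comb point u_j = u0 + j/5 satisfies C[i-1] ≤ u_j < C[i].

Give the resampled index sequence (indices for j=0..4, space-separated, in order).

C = [5/19, 12/19, 15/19, 16/19, 1]
j=0: u_0=53/300 ∈ [0, 5/19) → index 0
j=1: u_1=113/300 ∈ [5/19, 12/19) → index 1
j=2: u_2=173/300 ∈ [5/19, 12/19) → index 1
j=3: u_3=233/300 ∈ [12/19, 15/19) → index 2
j=4: u_4=293/300 ∈ [16/19, 1) → index 4

0 1 1 2 4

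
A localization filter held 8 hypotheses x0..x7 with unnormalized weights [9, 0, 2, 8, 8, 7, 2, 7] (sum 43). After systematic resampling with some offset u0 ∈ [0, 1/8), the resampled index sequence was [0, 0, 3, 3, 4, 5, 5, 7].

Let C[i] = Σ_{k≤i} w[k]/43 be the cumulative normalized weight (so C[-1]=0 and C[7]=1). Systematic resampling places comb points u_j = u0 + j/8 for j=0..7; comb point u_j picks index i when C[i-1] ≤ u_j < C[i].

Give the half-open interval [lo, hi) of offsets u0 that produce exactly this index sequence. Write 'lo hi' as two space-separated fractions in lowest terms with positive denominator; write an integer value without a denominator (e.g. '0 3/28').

1/172 7/172

C = [9/43, 9/43, 11/43, 19/43, 27/43, 34/43, 36/43, 1]
j=0 picked index 0: u0 ∈ [0, 9/43)
j=1 picked index 0: u0 ∈ [-1/8, 29/344)
j=2 picked index 3: u0 ∈ [1/172, 33/172)
j=3 picked index 3: u0 ∈ [-41/344, 23/344)
j=4 picked index 4: u0 ∈ [-5/86, 11/86)
j=5 picked index 5: u0 ∈ [1/344, 57/344)
j=6 picked index 5: u0 ∈ [-21/172, 7/172)
j=7 picked index 7: u0 ∈ [-13/344, 1/8)
intersection: [1/172, 7/172)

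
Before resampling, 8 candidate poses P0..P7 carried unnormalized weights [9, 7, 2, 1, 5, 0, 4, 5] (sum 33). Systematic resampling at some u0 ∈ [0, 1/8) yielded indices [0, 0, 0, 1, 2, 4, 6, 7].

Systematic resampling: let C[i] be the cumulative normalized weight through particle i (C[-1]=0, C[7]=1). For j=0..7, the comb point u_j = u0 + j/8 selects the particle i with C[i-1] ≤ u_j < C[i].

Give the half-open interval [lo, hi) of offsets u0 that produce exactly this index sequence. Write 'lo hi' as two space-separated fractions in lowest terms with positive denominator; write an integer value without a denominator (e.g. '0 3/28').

C = [3/11, 16/33, 6/11, 19/33, 8/11, 8/11, 28/33, 1]
j=0 picked index 0: u0 ∈ [0, 3/11)
j=1 picked index 0: u0 ∈ [-1/8, 13/88)
j=2 picked index 0: u0 ∈ [-1/4, 1/44)
j=3 picked index 1: u0 ∈ [-9/88, 29/264)
j=4 picked index 2: u0 ∈ [-1/66, 1/22)
j=5 picked index 4: u0 ∈ [-13/264, 9/88)
j=6 picked index 6: u0 ∈ [-1/44, 13/132)
j=7 picked index 7: u0 ∈ [-7/264, 1/8)
intersection: [0, 1/44)

0 1/44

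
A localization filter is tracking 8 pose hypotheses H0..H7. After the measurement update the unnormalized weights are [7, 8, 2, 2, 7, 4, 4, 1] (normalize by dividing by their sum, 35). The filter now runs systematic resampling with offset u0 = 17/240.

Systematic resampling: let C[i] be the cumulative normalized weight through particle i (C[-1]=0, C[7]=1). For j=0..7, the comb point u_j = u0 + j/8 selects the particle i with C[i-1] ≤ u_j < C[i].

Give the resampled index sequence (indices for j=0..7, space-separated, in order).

C = [1/5, 3/7, 17/35, 19/35, 26/35, 6/7, 34/35, 1]
j=0: u_0=17/240 ∈ [0, 1/5) → index 0
j=1: u_1=47/240 ∈ [0, 1/5) → index 0
j=2: u_2=77/240 ∈ [1/5, 3/7) → index 1
j=3: u_3=107/240 ∈ [3/7, 17/35) → index 2
j=4: u_4=137/240 ∈ [19/35, 26/35) → index 4
j=5: u_5=167/240 ∈ [19/35, 26/35) → index 4
j=6: u_6=197/240 ∈ [26/35, 6/7) → index 5
j=7: u_7=227/240 ∈ [6/7, 34/35) → index 6

0 0 1 2 4 4 5 6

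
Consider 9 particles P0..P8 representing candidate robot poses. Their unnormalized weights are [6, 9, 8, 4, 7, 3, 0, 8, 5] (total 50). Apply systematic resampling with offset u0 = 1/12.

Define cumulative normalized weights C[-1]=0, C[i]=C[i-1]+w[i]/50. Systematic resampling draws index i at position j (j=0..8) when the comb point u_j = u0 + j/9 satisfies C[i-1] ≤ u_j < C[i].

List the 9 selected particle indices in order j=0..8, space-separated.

C = [3/25, 3/10, 23/50, 27/50, 17/25, 37/50, 37/50, 9/10, 1]
j=0: u_0=1/12 ∈ [0, 3/25) → index 0
j=1: u_1=7/36 ∈ [3/25, 3/10) → index 1
j=2: u_2=11/36 ∈ [3/10, 23/50) → index 2
j=3: u_3=5/12 ∈ [3/10, 23/50) → index 2
j=4: u_4=19/36 ∈ [23/50, 27/50) → index 3
j=5: u_5=23/36 ∈ [27/50, 17/25) → index 4
j=6: u_6=3/4 ∈ [37/50, 9/10) → index 7
j=7: u_7=31/36 ∈ [37/50, 9/10) → index 7
j=8: u_8=35/36 ∈ [9/10, 1) → index 8

0 1 2 2 3 4 7 7 8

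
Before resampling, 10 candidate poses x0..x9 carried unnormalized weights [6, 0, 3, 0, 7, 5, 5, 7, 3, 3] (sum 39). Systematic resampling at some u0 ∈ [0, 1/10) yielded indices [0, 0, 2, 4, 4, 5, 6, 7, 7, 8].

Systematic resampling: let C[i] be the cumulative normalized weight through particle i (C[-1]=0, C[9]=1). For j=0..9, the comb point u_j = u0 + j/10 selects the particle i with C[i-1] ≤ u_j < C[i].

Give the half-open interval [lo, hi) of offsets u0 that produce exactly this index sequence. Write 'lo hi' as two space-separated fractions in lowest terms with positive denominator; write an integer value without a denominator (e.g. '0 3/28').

0 2/195

C = [2/13, 2/13, 3/13, 3/13, 16/39, 7/13, 2/3, 11/13, 12/13, 1]
j=0 picked index 0: u0 ∈ [0, 2/13)
j=1 picked index 0: u0 ∈ [-1/10, 7/130)
j=2 picked index 2: u0 ∈ [-3/65, 2/65)
j=3 picked index 4: u0 ∈ [-9/130, 43/390)
j=4 picked index 4: u0 ∈ [-11/65, 2/195)
j=5 picked index 5: u0 ∈ [-7/78, 1/26)
j=6 picked index 6: u0 ∈ [-4/65, 1/15)
j=7 picked index 7: u0 ∈ [-1/30, 19/130)
j=8 picked index 7: u0 ∈ [-2/15, 3/65)
j=9 picked index 8: u0 ∈ [-7/130, 3/130)
intersection: [0, 2/195)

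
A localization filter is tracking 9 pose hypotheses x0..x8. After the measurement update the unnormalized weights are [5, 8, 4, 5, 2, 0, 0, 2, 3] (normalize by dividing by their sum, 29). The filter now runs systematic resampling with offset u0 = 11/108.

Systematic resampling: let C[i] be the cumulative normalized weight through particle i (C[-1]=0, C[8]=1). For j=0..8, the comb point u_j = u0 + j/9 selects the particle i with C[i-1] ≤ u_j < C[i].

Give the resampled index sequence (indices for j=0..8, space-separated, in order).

0 1 1 1 2 3 4 7 8

C = [5/29, 13/29, 17/29, 22/29, 24/29, 24/29, 24/29, 26/29, 1]
j=0: u_0=11/108 ∈ [0, 5/29) → index 0
j=1: u_1=23/108 ∈ [5/29, 13/29) → index 1
j=2: u_2=35/108 ∈ [5/29, 13/29) → index 1
j=3: u_3=47/108 ∈ [5/29, 13/29) → index 1
j=4: u_4=59/108 ∈ [13/29, 17/29) → index 2
j=5: u_5=71/108 ∈ [17/29, 22/29) → index 3
j=6: u_6=83/108 ∈ [22/29, 24/29) → index 4
j=7: u_7=95/108 ∈ [24/29, 26/29) → index 7
j=8: u_8=107/108 ∈ [26/29, 1) → index 8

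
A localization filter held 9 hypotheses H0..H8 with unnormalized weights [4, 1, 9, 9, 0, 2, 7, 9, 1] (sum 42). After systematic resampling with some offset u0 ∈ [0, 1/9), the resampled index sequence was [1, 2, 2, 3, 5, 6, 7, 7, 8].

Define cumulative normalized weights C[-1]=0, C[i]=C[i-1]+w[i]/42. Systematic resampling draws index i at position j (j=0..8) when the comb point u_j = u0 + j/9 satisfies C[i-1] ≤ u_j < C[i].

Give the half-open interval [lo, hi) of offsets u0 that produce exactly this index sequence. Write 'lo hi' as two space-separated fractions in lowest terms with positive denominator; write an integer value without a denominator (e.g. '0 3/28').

13/126 1/9

C = [2/21, 5/42, 1/3, 23/42, 23/42, 25/42, 16/21, 41/42, 1]
j=0 picked index 1: u0 ∈ [2/21, 5/42)
j=1 picked index 2: u0 ∈ [1/126, 2/9)
j=2 picked index 2: u0 ∈ [-13/126, 1/9)
j=3 picked index 3: u0 ∈ [0, 3/14)
j=4 picked index 5: u0 ∈ [13/126, 19/126)
j=5 picked index 6: u0 ∈ [5/126, 13/63)
j=6 picked index 7: u0 ∈ [2/21, 13/42)
j=7 picked index 7: u0 ∈ [-1/63, 25/126)
j=8 picked index 8: u0 ∈ [11/126, 1/9)
intersection: [13/126, 1/9)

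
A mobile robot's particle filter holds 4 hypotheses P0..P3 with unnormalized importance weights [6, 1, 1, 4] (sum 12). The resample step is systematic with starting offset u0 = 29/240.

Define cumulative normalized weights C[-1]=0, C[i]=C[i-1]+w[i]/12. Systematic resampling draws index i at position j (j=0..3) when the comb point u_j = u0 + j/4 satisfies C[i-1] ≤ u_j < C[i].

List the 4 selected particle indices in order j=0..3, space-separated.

0 0 2 3

C = [1/2, 7/12, 2/3, 1]
j=0: u_0=29/240 ∈ [0, 1/2) → index 0
j=1: u_1=89/240 ∈ [0, 1/2) → index 0
j=2: u_2=149/240 ∈ [7/12, 2/3) → index 2
j=3: u_3=209/240 ∈ [2/3, 1) → index 3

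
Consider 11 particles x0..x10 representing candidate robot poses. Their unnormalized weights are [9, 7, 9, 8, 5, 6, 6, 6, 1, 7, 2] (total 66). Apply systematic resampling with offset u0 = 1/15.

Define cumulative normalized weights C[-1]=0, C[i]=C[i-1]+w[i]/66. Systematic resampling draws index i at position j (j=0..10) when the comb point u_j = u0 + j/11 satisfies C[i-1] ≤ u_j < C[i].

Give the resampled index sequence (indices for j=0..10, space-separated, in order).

C = [3/22, 8/33, 25/66, 1/2, 19/33, 2/3, 25/33, 28/33, 19/22, 32/33, 1]
j=0: u_0=1/15 ∈ [0, 3/22) → index 0
j=1: u_1=26/165 ∈ [3/22, 8/33) → index 1
j=2: u_2=41/165 ∈ [8/33, 25/66) → index 2
j=3: u_3=56/165 ∈ [8/33, 25/66) → index 2
j=4: u_4=71/165 ∈ [25/66, 1/2) → index 3
j=5: u_5=86/165 ∈ [1/2, 19/33) → index 4
j=6: u_6=101/165 ∈ [19/33, 2/3) → index 5
j=7: u_7=116/165 ∈ [2/3, 25/33) → index 6
j=8: u_8=131/165 ∈ [25/33, 28/33) → index 7
j=9: u_9=146/165 ∈ [19/22, 32/33) → index 9
j=10: u_10=161/165 ∈ [32/33, 1) → index 10

0 1 2 2 3 4 5 6 7 9 10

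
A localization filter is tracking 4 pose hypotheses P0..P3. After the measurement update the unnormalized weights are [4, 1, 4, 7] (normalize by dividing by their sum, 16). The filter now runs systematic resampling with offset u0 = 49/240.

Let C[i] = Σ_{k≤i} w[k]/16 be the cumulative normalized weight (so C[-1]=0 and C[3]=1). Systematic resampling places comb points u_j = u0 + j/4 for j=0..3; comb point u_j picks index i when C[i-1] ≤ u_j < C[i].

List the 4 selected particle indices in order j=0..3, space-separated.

0 2 3 3

C = [1/4, 5/16, 9/16, 1]
j=0: u_0=49/240 ∈ [0, 1/4) → index 0
j=1: u_1=109/240 ∈ [5/16, 9/16) → index 2
j=2: u_2=169/240 ∈ [9/16, 1) → index 3
j=3: u_3=229/240 ∈ [9/16, 1) → index 3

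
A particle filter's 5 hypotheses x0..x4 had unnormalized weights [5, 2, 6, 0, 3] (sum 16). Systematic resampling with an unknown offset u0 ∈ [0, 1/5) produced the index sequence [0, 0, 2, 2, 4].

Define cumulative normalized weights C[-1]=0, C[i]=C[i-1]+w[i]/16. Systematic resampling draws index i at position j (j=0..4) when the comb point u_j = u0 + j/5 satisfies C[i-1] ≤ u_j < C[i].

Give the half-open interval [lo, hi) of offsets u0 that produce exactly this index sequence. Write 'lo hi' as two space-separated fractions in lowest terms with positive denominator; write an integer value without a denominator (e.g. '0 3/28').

3/80 9/80

C = [5/16, 7/16, 13/16, 13/16, 1]
j=0 picked index 0: u0 ∈ [0, 5/16)
j=1 picked index 0: u0 ∈ [-1/5, 9/80)
j=2 picked index 2: u0 ∈ [3/80, 33/80)
j=3 picked index 2: u0 ∈ [-13/80, 17/80)
j=4 picked index 4: u0 ∈ [1/80, 1/5)
intersection: [3/80, 9/80)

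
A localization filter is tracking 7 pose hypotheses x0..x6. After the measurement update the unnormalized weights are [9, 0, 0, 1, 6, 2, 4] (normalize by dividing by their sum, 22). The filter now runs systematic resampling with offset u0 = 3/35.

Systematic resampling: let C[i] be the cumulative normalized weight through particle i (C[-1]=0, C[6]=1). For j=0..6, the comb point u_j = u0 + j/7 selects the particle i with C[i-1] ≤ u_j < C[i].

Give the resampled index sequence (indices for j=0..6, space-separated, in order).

C = [9/22, 9/22, 9/22, 5/11, 8/11, 9/11, 1]
j=0: u_0=3/35 ∈ [0, 9/22) → index 0
j=1: u_1=8/35 ∈ [0, 9/22) → index 0
j=2: u_2=13/35 ∈ [0, 9/22) → index 0
j=3: u_3=18/35 ∈ [5/11, 8/11) → index 4
j=4: u_4=23/35 ∈ [5/11, 8/11) → index 4
j=5: u_5=4/5 ∈ [8/11, 9/11) → index 5
j=6: u_6=33/35 ∈ [9/11, 1) → index 6

0 0 0 4 4 5 6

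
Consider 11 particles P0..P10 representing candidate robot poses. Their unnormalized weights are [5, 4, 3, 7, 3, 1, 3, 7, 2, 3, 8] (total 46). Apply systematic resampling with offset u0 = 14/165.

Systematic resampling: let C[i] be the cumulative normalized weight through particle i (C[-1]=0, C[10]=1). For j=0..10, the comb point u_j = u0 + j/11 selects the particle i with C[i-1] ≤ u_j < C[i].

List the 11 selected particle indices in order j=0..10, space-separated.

C = [5/46, 9/46, 6/23, 19/46, 11/23, 1/2, 13/23, 33/46, 35/46, 19/23, 1]
j=0: u_0=14/165 ∈ [0, 5/46) → index 0
j=1: u_1=29/165 ∈ [5/46, 9/46) → index 1
j=2: u_2=4/15 ∈ [6/23, 19/46) → index 3
j=3: u_3=59/165 ∈ [6/23, 19/46) → index 3
j=4: u_4=74/165 ∈ [19/46, 11/23) → index 4
j=5: u_5=89/165 ∈ [1/2, 13/23) → index 6
j=6: u_6=104/165 ∈ [13/23, 33/46) → index 7
j=7: u_7=119/165 ∈ [33/46, 35/46) → index 8
j=8: u_8=134/165 ∈ [35/46, 19/23) → index 9
j=9: u_9=149/165 ∈ [19/23, 1) → index 10
j=10: u_10=164/165 ∈ [19/23, 1) → index 10

0 1 3 3 4 6 7 8 9 10 10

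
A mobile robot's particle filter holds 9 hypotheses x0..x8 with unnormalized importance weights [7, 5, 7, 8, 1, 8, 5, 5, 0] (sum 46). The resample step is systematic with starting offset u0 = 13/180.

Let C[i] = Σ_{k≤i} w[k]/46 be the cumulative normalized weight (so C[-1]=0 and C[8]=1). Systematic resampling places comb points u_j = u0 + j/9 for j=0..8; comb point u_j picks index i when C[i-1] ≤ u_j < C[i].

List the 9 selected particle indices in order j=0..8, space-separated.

C = [7/46, 6/23, 19/46, 27/46, 14/23, 18/23, 41/46, 1, 1]
j=0: u_0=13/180 ∈ [0, 7/46) → index 0
j=1: u_1=11/60 ∈ [7/46, 6/23) → index 1
j=2: u_2=53/180 ∈ [6/23, 19/46) → index 2
j=3: u_3=73/180 ∈ [6/23, 19/46) → index 2
j=4: u_4=31/60 ∈ [19/46, 27/46) → index 3
j=5: u_5=113/180 ∈ [14/23, 18/23) → index 5
j=6: u_6=133/180 ∈ [14/23, 18/23) → index 5
j=7: u_7=17/20 ∈ [18/23, 41/46) → index 6
j=8: u_8=173/180 ∈ [41/46, 1) → index 7

0 1 2 2 3 5 5 6 7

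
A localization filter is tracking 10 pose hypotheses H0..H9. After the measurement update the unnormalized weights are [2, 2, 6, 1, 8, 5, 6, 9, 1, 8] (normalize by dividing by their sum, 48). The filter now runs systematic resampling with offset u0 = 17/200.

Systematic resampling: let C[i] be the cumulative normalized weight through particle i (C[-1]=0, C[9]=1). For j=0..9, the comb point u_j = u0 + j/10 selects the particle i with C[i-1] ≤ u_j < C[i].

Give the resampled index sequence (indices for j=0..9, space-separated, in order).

2 2 4 4 5 6 7 7 9 9

C = [1/24, 1/12, 5/24, 11/48, 19/48, 1/2, 5/8, 13/16, 5/6, 1]
j=0: u_0=17/200 ∈ [1/12, 5/24) → index 2
j=1: u_1=37/200 ∈ [1/12, 5/24) → index 2
j=2: u_2=57/200 ∈ [11/48, 19/48) → index 4
j=3: u_3=77/200 ∈ [11/48, 19/48) → index 4
j=4: u_4=97/200 ∈ [19/48, 1/2) → index 5
j=5: u_5=117/200 ∈ [1/2, 5/8) → index 6
j=6: u_6=137/200 ∈ [5/8, 13/16) → index 7
j=7: u_7=157/200 ∈ [5/8, 13/16) → index 7
j=8: u_8=177/200 ∈ [5/6, 1) → index 9
j=9: u_9=197/200 ∈ [5/6, 1) → index 9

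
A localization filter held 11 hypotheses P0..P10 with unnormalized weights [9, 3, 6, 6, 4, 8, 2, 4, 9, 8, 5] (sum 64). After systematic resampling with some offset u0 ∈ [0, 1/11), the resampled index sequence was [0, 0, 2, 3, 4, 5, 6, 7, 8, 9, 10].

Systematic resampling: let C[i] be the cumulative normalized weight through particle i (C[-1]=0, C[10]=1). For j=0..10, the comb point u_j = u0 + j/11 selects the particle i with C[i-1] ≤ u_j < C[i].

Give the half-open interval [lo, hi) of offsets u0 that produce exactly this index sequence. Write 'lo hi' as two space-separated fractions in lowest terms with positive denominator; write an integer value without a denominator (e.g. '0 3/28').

3/176 7/352

C = [9/64, 3/16, 9/32, 3/8, 7/16, 9/16, 19/32, 21/32, 51/64, 59/64, 1]
j=0 picked index 0: u0 ∈ [0, 9/64)
j=1 picked index 0: u0 ∈ [-1/11, 35/704)
j=2 picked index 2: u0 ∈ [1/176, 35/352)
j=3 picked index 3: u0 ∈ [3/352, 9/88)
j=4 picked index 4: u0 ∈ [1/88, 13/176)
j=5 picked index 5: u0 ∈ [-3/176, 19/176)
j=6 picked index 6: u0 ∈ [3/176, 17/352)
j=7 picked index 7: u0 ∈ [-15/352, 7/352)
j=8 picked index 8: u0 ∈ [-25/352, 49/704)
j=9 picked index 9: u0 ∈ [-15/704, 73/704)
j=10 picked index 10: u0 ∈ [9/704, 1/11)
intersection: [3/176, 7/352)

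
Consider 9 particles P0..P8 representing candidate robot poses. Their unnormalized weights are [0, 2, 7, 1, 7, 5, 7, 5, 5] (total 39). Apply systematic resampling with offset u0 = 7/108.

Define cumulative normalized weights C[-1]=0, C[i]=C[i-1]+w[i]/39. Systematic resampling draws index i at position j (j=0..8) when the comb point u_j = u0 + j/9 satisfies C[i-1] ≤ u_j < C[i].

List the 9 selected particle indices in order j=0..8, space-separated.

C = [0, 2/39, 3/13, 10/39, 17/39, 22/39, 29/39, 34/39, 1]
j=0: u_0=7/108 ∈ [2/39, 3/13) → index 2
j=1: u_1=19/108 ∈ [2/39, 3/13) → index 2
j=2: u_2=31/108 ∈ [10/39, 17/39) → index 4
j=3: u_3=43/108 ∈ [10/39, 17/39) → index 4
j=4: u_4=55/108 ∈ [17/39, 22/39) → index 5
j=5: u_5=67/108 ∈ [22/39, 29/39) → index 6
j=6: u_6=79/108 ∈ [22/39, 29/39) → index 6
j=7: u_7=91/108 ∈ [29/39, 34/39) → index 7
j=8: u_8=103/108 ∈ [34/39, 1) → index 8

2 2 4 4 5 6 6 7 8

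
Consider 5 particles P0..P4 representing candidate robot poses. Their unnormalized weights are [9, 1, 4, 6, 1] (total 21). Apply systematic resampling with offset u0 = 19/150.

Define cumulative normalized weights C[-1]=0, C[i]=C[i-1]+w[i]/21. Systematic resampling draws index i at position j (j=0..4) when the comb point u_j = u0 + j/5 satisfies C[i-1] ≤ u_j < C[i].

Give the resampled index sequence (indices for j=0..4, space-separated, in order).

C = [3/7, 10/21, 2/3, 20/21, 1]
j=0: u_0=19/150 ∈ [0, 3/7) → index 0
j=1: u_1=49/150 ∈ [0, 3/7) → index 0
j=2: u_2=79/150 ∈ [10/21, 2/3) → index 2
j=3: u_3=109/150 ∈ [2/3, 20/21) → index 3
j=4: u_4=139/150 ∈ [2/3, 20/21) → index 3

0 0 2 3 3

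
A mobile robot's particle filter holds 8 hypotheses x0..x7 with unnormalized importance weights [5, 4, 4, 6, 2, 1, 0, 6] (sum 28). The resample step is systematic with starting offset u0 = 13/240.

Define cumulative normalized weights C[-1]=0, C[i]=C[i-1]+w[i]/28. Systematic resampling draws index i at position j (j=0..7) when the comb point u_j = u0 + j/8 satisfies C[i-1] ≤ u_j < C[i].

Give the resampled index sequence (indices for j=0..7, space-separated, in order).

0 1 1 2 3 4 7 7

C = [5/28, 9/28, 13/28, 19/28, 3/4, 11/14, 11/14, 1]
j=0: u_0=13/240 ∈ [0, 5/28) → index 0
j=1: u_1=43/240 ∈ [5/28, 9/28) → index 1
j=2: u_2=73/240 ∈ [5/28, 9/28) → index 1
j=3: u_3=103/240 ∈ [9/28, 13/28) → index 2
j=4: u_4=133/240 ∈ [13/28, 19/28) → index 3
j=5: u_5=163/240 ∈ [19/28, 3/4) → index 4
j=6: u_6=193/240 ∈ [11/14, 1) → index 7
j=7: u_7=223/240 ∈ [11/14, 1) → index 7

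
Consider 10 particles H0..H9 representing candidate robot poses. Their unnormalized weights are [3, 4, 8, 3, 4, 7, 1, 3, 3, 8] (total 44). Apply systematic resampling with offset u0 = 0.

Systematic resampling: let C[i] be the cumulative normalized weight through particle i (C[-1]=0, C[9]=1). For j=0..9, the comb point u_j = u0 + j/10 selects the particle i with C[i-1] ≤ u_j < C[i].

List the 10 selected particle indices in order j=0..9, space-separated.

C = [3/44, 7/44, 15/44, 9/22, 1/2, 29/44, 15/22, 3/4, 9/11, 1]
j=0: u_0=0 ∈ [0, 3/44) → index 0
j=1: u_1=1/10 ∈ [3/44, 7/44) → index 1
j=2: u_2=1/5 ∈ [7/44, 15/44) → index 2
j=3: u_3=3/10 ∈ [7/44, 15/44) → index 2
j=4: u_4=2/5 ∈ [15/44, 9/22) → index 3
j=5: u_5=1/2 ∈ [1/2, 29/44) → index 5
j=6: u_6=3/5 ∈ [1/2, 29/44) → index 5
j=7: u_7=7/10 ∈ [15/22, 3/4) → index 7
j=8: u_8=4/5 ∈ [3/4, 9/11) → index 8
j=9: u_9=9/10 ∈ [9/11, 1) → index 9

0 1 2 2 3 5 5 7 8 9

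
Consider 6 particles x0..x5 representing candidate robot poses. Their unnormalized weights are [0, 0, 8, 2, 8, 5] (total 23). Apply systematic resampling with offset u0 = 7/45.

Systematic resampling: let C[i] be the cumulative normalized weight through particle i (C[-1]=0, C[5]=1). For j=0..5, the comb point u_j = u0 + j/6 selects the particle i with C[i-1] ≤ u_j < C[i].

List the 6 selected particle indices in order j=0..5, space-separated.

C = [0, 0, 8/23, 10/23, 18/23, 1]
j=0: u_0=7/45 ∈ [0, 8/23) → index 2
j=1: u_1=29/90 ∈ [0, 8/23) → index 2
j=2: u_2=22/45 ∈ [10/23, 18/23) → index 4
j=3: u_3=59/90 ∈ [10/23, 18/23) → index 4
j=4: u_4=37/45 ∈ [18/23, 1) → index 5
j=5: u_5=89/90 ∈ [18/23, 1) → index 5

2 2 4 4 5 5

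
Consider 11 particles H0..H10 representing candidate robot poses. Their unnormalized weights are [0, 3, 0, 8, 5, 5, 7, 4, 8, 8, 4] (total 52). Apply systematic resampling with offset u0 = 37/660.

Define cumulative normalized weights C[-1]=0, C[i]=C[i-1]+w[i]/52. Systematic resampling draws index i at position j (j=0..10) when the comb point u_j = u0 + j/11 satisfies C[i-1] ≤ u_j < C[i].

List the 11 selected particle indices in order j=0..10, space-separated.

1 3 4 5 6 6 7 8 9 9 10

C = [0, 3/52, 3/52, 11/52, 4/13, 21/52, 7/13, 8/13, 10/13, 12/13, 1]
j=0: u_0=37/660 ∈ [0, 3/52) → index 1
j=1: u_1=97/660 ∈ [3/52, 11/52) → index 3
j=2: u_2=157/660 ∈ [11/52, 4/13) → index 4
j=3: u_3=217/660 ∈ [4/13, 21/52) → index 5
j=4: u_4=277/660 ∈ [21/52, 7/13) → index 6
j=5: u_5=337/660 ∈ [21/52, 7/13) → index 6
j=6: u_6=397/660 ∈ [7/13, 8/13) → index 7
j=7: u_7=457/660 ∈ [8/13, 10/13) → index 8
j=8: u_8=47/60 ∈ [10/13, 12/13) → index 9
j=9: u_9=577/660 ∈ [10/13, 12/13) → index 9
j=10: u_10=637/660 ∈ [12/13, 1) → index 10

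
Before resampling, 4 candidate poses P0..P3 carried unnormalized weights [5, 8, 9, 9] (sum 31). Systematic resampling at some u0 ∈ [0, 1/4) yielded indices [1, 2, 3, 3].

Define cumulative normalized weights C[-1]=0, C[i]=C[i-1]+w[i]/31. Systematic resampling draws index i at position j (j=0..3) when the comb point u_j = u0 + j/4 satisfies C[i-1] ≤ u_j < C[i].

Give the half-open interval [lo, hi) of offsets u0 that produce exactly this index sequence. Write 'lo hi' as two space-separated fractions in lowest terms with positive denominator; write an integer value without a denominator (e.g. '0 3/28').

C = [5/31, 13/31, 22/31, 1]
j=0 picked index 1: u0 ∈ [5/31, 13/31)
j=1 picked index 2: u0 ∈ [21/124, 57/124)
j=2 picked index 3: u0 ∈ [13/62, 1/2)
j=3 picked index 3: u0 ∈ [-5/124, 1/4)
intersection: [13/62, 1/4)

13/62 1/4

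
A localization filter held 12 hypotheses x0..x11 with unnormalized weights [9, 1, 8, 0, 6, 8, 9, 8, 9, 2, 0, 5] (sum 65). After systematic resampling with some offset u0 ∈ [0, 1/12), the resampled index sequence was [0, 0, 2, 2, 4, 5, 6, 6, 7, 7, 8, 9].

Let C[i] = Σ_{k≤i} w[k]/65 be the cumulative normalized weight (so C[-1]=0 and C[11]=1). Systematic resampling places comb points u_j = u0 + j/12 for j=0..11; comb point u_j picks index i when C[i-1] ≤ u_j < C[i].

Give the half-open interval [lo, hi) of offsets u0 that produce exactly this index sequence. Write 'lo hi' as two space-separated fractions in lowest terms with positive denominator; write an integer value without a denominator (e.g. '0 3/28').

C = [9/65, 2/13, 18/65, 18/65, 24/65, 32/65, 41/65, 49/65, 58/65, 12/13, 12/13, 1]
j=0 picked index 0: u0 ∈ [0, 9/65)
j=1 picked index 0: u0 ∈ [-1/12, 43/780)
j=2 picked index 2: u0 ∈ [-1/78, 43/390)
j=3 picked index 2: u0 ∈ [-5/52, 7/260)
j=4 picked index 4: u0 ∈ [-11/195, 7/195)
j=5 picked index 5: u0 ∈ [-37/780, 59/780)
j=6 picked index 6: u0 ∈ [-1/130, 17/130)
j=7 picked index 6: u0 ∈ [-71/780, 37/780)
j=8 picked index 7: u0 ∈ [-7/195, 17/195)
j=9 picked index 7: u0 ∈ [-31/260, 1/260)
j=10 picked index 8: u0 ∈ [-31/390, 23/390)
j=11 picked index 9: u0 ∈ [-19/780, 1/156)
intersection: [0, 1/260)

0 1/260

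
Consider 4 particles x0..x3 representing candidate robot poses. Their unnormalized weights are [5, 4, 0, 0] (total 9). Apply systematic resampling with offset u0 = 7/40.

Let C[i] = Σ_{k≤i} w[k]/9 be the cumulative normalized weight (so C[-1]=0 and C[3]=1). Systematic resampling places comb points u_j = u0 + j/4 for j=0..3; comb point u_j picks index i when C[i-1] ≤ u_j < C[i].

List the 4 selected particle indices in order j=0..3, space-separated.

0 0 1 1

C = [5/9, 1, 1, 1]
j=0: u_0=7/40 ∈ [0, 5/9) → index 0
j=1: u_1=17/40 ∈ [0, 5/9) → index 0
j=2: u_2=27/40 ∈ [5/9, 1) → index 1
j=3: u_3=37/40 ∈ [5/9, 1) → index 1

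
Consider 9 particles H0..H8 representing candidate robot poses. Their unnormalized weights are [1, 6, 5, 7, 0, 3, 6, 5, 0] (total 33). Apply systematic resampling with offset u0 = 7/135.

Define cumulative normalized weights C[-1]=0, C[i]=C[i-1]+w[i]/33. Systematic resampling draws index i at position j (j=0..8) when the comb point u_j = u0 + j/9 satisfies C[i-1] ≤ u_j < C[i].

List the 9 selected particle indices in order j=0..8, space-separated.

1 1 2 3 3 5 6 6 7

C = [1/33, 7/33, 4/11, 19/33, 19/33, 2/3, 28/33, 1, 1]
j=0: u_0=7/135 ∈ [1/33, 7/33) → index 1
j=1: u_1=22/135 ∈ [1/33, 7/33) → index 1
j=2: u_2=37/135 ∈ [7/33, 4/11) → index 2
j=3: u_3=52/135 ∈ [4/11, 19/33) → index 3
j=4: u_4=67/135 ∈ [4/11, 19/33) → index 3
j=5: u_5=82/135 ∈ [19/33, 2/3) → index 5
j=6: u_6=97/135 ∈ [2/3, 28/33) → index 6
j=7: u_7=112/135 ∈ [2/3, 28/33) → index 6
j=8: u_8=127/135 ∈ [28/33, 1) → index 7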